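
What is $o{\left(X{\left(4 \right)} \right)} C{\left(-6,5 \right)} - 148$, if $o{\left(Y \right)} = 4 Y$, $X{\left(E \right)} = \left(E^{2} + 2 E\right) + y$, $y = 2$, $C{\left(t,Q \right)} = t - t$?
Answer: $-148$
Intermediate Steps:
$C{\left(t,Q \right)} = 0$
$X{\left(E \right)} = 2 + E^{2} + 2 E$ ($X{\left(E \right)} = \left(E^{2} + 2 E\right) + 2 = 2 + E^{2} + 2 E$)
$o{\left(X{\left(4 \right)} \right)} C{\left(-6,5 \right)} - 148 = 4 \left(2 + 4^{2} + 2 \cdot 4\right) 0 - 148 = 4 \left(2 + 16 + 8\right) 0 - 148 = 4 \cdot 26 \cdot 0 - 148 = 104 \cdot 0 - 148 = 0 - 148 = -148$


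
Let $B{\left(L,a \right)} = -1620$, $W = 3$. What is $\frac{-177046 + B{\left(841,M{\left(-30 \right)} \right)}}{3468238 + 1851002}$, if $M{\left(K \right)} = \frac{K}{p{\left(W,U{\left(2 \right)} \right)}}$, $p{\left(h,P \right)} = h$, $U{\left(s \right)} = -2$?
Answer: $- \frac{89333}{2659620} \approx -0.033589$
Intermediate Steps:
$M{\left(K \right)} = \frac{K}{3}$
$\frac{-177046 + B{\left(841,M{\left(-30 \right)} \right)}}{3468238 + 1851002} = \frac{-177046 - 1620}{3468238 + 1851002} = - \frac{178666}{5319240} = \left(-178666\right) \frac{1}{5319240} = - \frac{89333}{2659620}$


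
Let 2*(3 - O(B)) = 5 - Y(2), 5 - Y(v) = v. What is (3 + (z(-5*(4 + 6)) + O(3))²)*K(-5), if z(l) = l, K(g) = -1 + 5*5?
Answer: 55368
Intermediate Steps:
Y(v) = 5 - v
K(g) = 24 (K(g) = -1 + 25 = 24)
O(B) = 2 (O(B) = 3 - (5 - (5 - 1*2))/2 = 3 - (5 - (5 - 2))/2 = 3 - (5 - 1*3)/2 = 3 - (5 - 3)/2 = 3 - ½*2 = 3 - 1 = 2)
(3 + (z(-5*(4 + 6)) + O(3))²)*K(-5) = (3 + (-5*(4 + 6) + 2)²)*24 = (3 + (-5*10 + 2)²)*24 = (3 + (-50 + 2)²)*24 = (3 + (-48)²)*24 = (3 + 2304)*24 = 2307*24 = 55368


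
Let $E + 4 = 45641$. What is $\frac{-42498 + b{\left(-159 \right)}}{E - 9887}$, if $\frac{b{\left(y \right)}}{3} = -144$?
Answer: $- \frac{4293}{3575} \approx -1.2008$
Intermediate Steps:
$E = 45637$ ($E = -4 + 45641 = 45637$)
$b{\left(y \right)} = -432$ ($b{\left(y \right)} = 3 \left(-144\right) = -432$)
$\frac{-42498 + b{\left(-159 \right)}}{E - 9887} = \frac{-42498 - 432}{45637 - 9887} = - \frac{42930}{35750} = \left(-42930\right) \frac{1}{35750} = - \frac{4293}{3575}$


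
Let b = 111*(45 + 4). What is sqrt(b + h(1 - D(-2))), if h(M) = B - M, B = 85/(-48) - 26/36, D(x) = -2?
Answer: 5*sqrt(31297)/12 ≈ 73.712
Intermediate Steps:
B = -359/144 (B = 85*(-1/48) - 26*1/36 = -85/48 - 13/18 = -359/144 ≈ -2.4931)
h(M) = -359/144 - M
b = 5439 (b = 111*49 = 5439)
sqrt(b + h(1 - D(-2))) = sqrt(5439 + (-359/144 - (1 - 1*(-2)))) = sqrt(5439 + (-359/144 - (1 + 2))) = sqrt(5439 + (-359/144 - 1*3)) = sqrt(5439 + (-359/144 - 3)) = sqrt(5439 - 791/144) = sqrt(782425/144) = 5*sqrt(31297)/12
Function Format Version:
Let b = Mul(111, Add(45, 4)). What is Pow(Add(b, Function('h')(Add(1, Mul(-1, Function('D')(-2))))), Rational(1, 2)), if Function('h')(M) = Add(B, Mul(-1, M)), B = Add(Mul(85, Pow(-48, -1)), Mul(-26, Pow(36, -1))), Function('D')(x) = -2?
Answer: Mul(Rational(5, 12), Pow(31297, Rational(1, 2))) ≈ 73.712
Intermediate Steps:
B = Rational(-359, 144) (B = Add(Mul(85, Rational(-1, 48)), Mul(-26, Rational(1, 36))) = Add(Rational(-85, 48), Rational(-13, 18)) = Rational(-359, 144) ≈ -2.4931)
Function('h')(M) = Add(Rational(-359, 144), Mul(-1, M))
b = 5439 (b = Mul(111, 49) = 5439)
Pow(Add(b, Function('h')(Add(1, Mul(-1, Function('D')(-2))))), Rational(1, 2)) = Pow(Add(5439, Add(Rational(-359, 144), Mul(-1, Add(1, Mul(-1, -2))))), Rational(1, 2)) = Pow(Add(5439, Add(Rational(-359, 144), Mul(-1, Add(1, 2)))), Rational(1, 2)) = Pow(Add(5439, Add(Rational(-359, 144), Mul(-1, 3))), Rational(1, 2)) = Pow(Add(5439, Add(Rational(-359, 144), -3)), Rational(1, 2)) = Pow(Add(5439, Rational(-791, 144)), Rational(1, 2)) = Pow(Rational(782425, 144), Rational(1, 2)) = Mul(Rational(5, 12), Pow(31297, Rational(1, 2)))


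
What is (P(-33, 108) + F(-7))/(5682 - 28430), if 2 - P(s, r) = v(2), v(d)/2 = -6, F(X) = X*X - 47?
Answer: -4/5687 ≈ -0.00070336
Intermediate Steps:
F(X) = -47 + X**2 (F(X) = X**2 - 47 = -47 + X**2)
v(d) = -12 (v(d) = 2*(-6) = -12)
P(s, r) = 14 (P(s, r) = 2 - 1*(-12) = 2 + 12 = 14)
(P(-33, 108) + F(-7))/(5682 - 28430) = (14 + (-47 + (-7)**2))/(5682 - 28430) = (14 + (-47 + 49))/(-22748) = (14 + 2)*(-1/22748) = 16*(-1/22748) = -4/5687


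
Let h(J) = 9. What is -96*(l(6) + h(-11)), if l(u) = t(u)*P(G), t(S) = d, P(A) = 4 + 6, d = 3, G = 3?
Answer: -3744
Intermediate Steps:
P(A) = 10
t(S) = 3
l(u) = 30 (l(u) = 3*10 = 30)
-96*(l(6) + h(-11)) = -96*(30 + 9) = -96*39 = -3744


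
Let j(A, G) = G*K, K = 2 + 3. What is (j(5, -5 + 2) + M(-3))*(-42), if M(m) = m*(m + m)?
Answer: -126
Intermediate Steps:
K = 5
j(A, G) = 5*G (j(A, G) = G*5 = 5*G)
M(m) = 2*m² (M(m) = m*(2*m) = 2*m²)
(j(5, -5 + 2) + M(-3))*(-42) = (5*(-5 + 2) + 2*(-3)²)*(-42) = (5*(-3) + 2*9)*(-42) = (-15 + 18)*(-42) = 3*(-42) = -126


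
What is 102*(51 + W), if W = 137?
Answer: 19176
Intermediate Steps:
102*(51 + W) = 102*(51 + 137) = 102*188 = 19176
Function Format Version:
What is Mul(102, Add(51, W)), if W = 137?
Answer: 19176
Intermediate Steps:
Mul(102, Add(51, W)) = Mul(102, Add(51, 137)) = Mul(102, 188) = 19176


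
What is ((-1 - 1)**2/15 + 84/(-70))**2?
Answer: 196/225 ≈ 0.87111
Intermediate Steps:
((-1 - 1)**2/15 + 84/(-70))**2 = ((-2)**2*(1/15) + 84*(-1/70))**2 = (4*(1/15) - 6/5)**2 = (4/15 - 6/5)**2 = (-14/15)**2 = 196/225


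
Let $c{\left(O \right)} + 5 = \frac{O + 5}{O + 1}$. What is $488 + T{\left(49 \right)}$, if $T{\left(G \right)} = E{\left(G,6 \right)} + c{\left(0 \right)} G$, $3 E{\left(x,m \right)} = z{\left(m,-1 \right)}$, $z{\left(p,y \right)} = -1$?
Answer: $\frac{1463}{3} \approx 487.67$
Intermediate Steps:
$c{\left(O \right)} = -5 + \frac{5 + O}{1 + O}$ ($c{\left(O \right)} = -5 + \frac{O + 5}{O + 1} = -5 + \frac{5 + O}{1 + O}$)
$E{\left(x,m \right)} = - \frac{1}{3}$ ($E{\left(x,m \right)} = \frac{1}{3} \left(-1\right) = - \frac{1}{3}$)
$T{\left(G \right)} = - \frac{1}{3}$ ($T{\left(G \right)} = - \frac{1}{3} + \left(-4\right) 0 \frac{1}{1 + 0} G = - \frac{1}{3} + \left(-4\right) 0 \cdot 1^{-1} G = - \frac{1}{3} + \left(-4\right) 0 \cdot 1 G = - \frac{1}{3} + 0 G = - \frac{1}{3} + 0 = - \frac{1}{3}$)
$488 + T{\left(49 \right)} = 488 - \frac{1}{3} = \frac{1463}{3}$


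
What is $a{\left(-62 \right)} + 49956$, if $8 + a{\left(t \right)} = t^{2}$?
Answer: $53792$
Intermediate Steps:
$a{\left(t \right)} = -8 + t^{2}$
$a{\left(-62 \right)} + 49956 = \left(-8 + \left(-62\right)^{2}\right) + 49956 = \left(-8 + 3844\right) + 49956 = 3836 + 49956 = 53792$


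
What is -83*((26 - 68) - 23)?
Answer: 5395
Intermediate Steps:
-83*((26 - 68) - 23) = -83*(-42 - 23) = -83*(-65) = 5395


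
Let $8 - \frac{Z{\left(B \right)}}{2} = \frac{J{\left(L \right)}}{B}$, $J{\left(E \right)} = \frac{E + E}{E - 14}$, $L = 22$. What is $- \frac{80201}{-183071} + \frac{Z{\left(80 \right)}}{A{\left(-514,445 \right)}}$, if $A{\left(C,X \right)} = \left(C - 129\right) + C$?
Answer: $\frac{7191087461}{16945051760} \approx 0.42438$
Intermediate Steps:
$J{\left(E \right)} = \frac{2 E}{-14 + E}$
$A{\left(C,X \right)} = -129 + 2 C$ ($A{\left(C,X \right)} = \left(-129 + C\right) + C = -129 + 2 C$)
$Z{\left(B \right)} = 16 - \frac{11}{B}$ ($Z{\left(B \right)} = 16 - 2 \frac{2 \cdot 22 \frac{1}{-14 + 22}}{B} = 16 - 2 \frac{2 \cdot 22 \cdot \frac{1}{8}}{B} = 16 - 2 \frac{11}{2 B} = 16 - \frac{11}{B}$)
$- \frac{80201}{-183071} + \frac{Z{\left(80 \right)}}{A{\left(-514,445 \right)}} = - \frac{80201}{-183071} + \frac{16 - \frac{11}{80}}{-129 + 2 \left(-514\right)} = \left(-80201\right) \left(- \frac{1}{183071}\right) + \frac{16 - \frac{11}{80}}{-129 - 1028} = \frac{80201}{183071} + \frac{16 - \frac{11}{80}}{-1157} = \frac{80201}{183071} + \frac{1269}{80} \left(- \frac{1}{1157}\right) = \frac{80201}{183071} - \frac{1269}{92560} = \frac{7191087461}{16945051760}$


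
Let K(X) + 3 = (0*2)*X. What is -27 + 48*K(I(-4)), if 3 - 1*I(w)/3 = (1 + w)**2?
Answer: -171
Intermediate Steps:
I(w) = 9 - 3*(1 + w)**2
K(X) = -3 (K(X) = -3 + (0*2)*X = -3 + 0*X = -3 + 0 = -3)
-27 + 48*K(I(-4)) = -27 + 48*(-3) = -27 - 144 = -171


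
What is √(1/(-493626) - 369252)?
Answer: I*√1836212034223722/70518 ≈ 607.66*I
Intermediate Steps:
√(1/(-493626) - 369252) = √(-1/493626 - 369252) = √(-182272387753/493626) = I*√1836212034223722/70518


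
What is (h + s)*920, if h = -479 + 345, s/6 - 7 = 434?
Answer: 2311040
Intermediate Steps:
s = 2646 (s = 42 + 6*434 = 42 + 2604 = 2646)
h = -134
(h + s)*920 = (-134 + 2646)*920 = 2512*920 = 2311040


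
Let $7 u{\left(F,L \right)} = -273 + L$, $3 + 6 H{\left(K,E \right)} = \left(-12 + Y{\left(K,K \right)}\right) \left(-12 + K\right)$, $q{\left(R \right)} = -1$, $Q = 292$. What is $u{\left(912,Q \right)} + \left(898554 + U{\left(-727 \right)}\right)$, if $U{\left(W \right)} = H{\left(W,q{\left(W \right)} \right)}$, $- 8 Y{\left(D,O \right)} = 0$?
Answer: $\frac{12600479}{14} \approx 9.0003 \cdot 10^{5}$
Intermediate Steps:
$Y{\left(D,O \right)} = 0$ ($Y{\left(D,O \right)} = \left(- \frac{1}{8}\right) 0 = 0$)
$H{\left(K,E \right)} = \frac{47}{2} - 2 K$ ($H{\left(K,E \right)} = - \frac{1}{2} + \frac{\left(-12 + 0\right) \left(-12 + K\right)}{6} = - \frac{1}{2} + \frac{\left(-12\right) \left(-12 + K\right)}{6} = - \frac{1}{2} + \frac{144 - 12 K}{6} = - \frac{1}{2} - \left(-24 + 2 K\right) = \frac{47}{2} - 2 K$)
$u{\left(F,L \right)} = -39 + \frac{L}{7}$ ($u{\left(F,L \right)} = \frac{-273 + L}{7} = -39 + \frac{L}{7}$)
$U{\left(W \right)} = \frac{47}{2} - 2 W$
$u{\left(912,Q \right)} + \left(898554 + U{\left(-727 \right)}\right) = \left(-39 + \frac{1}{7} \cdot 292\right) + \left(898554 + \left(\frac{47}{2} - -1454\right)\right) = \left(-39 + \frac{292}{7}\right) + \left(898554 + \left(\frac{47}{2} + 1454\right)\right) = \frac{19}{7} + \left(898554 + \frac{2955}{2}\right) = \frac{19}{7} + \frac{1800063}{2} = \frac{12600479}{14}$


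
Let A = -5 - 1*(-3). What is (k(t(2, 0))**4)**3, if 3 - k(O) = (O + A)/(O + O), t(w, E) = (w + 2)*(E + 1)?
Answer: 3138428376721/16777216 ≈ 1.8707e+5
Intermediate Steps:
A = -2 (A = -5 + 3 = -2)
t(w, E) = (1 + E)*(2 + w) (t(w, E) = (2 + w)*(1 + E) = (1 + E)*(2 + w))
k(O) = 3 - (-2 + O)/(2*O) (k(O) = 3 - (O - 2)/(O + O) = 3 - (-2 + O)/(2*O))
(k(t(2, 0))**4)**3 = ((5/2 + 1/(2 + 2 + 2*0 + 0*2))**4)**3 = ((5/2 + 1/(2 + 2 + 0 + 0))**4)**3 = ((5/2 + 1/4)**4)**3 = ((11/4)**4)**3 = (14641/256)**3 = 3138428376721/16777216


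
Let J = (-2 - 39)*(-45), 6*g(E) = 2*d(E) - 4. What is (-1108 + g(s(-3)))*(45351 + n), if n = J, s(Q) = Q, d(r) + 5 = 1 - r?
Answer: -52340364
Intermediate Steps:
d(r) = -4 - r (d(r) = -5 + (1 - r) = -4 - r)
g(E) = -2 - E/3 (g(E) = (2*(-4 - E) - 4)/6 = ((-8 - 2*E) - 4)/6 = (-12 - 2*E)/6 = -2 - E/3)
J = 1845 (J = -41*(-45) = 1845)
n = 1845
(-1108 + g(s(-3)))*(45351 + n) = (-1108 + (-2 - ⅓*(-3)))*(45351 + 1845) = (-1108 + (-2 + 1))*47196 = (-1108 - 1)*47196 = -1109*47196 = -52340364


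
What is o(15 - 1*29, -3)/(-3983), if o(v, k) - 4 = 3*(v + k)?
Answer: 47/3983 ≈ 0.011800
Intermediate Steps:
o(v, k) = 4 + 3*k + 3*v (o(v, k) = 4 + 3*(v + k) = 4 + 3*(k + v) = 4 + (3*k + 3*v) = 4 + 3*k + 3*v)
o(15 - 1*29, -3)/(-3983) = (4 + 3*(-3) + 3*(15 - 1*29))/(-3983) = (4 - 9 + 3*(15 - 29))*(-1/3983) = (4 - 9 + 3*(-14))*(-1/3983) = (4 - 9 - 42)*(-1/3983) = -47*(-1/3983) = 47/3983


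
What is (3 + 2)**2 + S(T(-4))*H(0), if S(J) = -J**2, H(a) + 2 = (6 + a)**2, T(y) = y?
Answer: -519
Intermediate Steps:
H(a) = -2 + (6 + a)**2
(3 + 2)**2 + S(T(-4))*H(0) = (3 + 2)**2 + (-1*(-4)**2)*(-2 + (6 + 0)**2) = 5**2 + (-1*16)*(-2 + 6**2) = 25 - 16*(-2 + 36) = 25 - 16*34 = 25 - 544 = -519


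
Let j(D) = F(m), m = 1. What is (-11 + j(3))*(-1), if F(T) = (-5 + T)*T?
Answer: 15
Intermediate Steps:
F(T) = T*(-5 + T)
j(D) = -4 (j(D) = 1*(-5 + 1) = 1*(-4) = -4)
(-11 + j(3))*(-1) = (-11 - 4)*(-1) = -15*(-1) = 15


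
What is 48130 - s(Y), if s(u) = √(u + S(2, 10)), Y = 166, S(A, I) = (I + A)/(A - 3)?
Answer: 48130 - √154 ≈ 48118.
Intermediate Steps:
S(A, I) = (A + I)/(-3 + A)
s(u) = √(-12 + u) (s(u) = √(u + (2 + 10)/(-3 + 2)) = √(u + 12/(-1)) = √(u - 1*12) = √(u - 12) = √(-12 + u))
48130 - s(Y) = 48130 - √(-12 + 166) = 48130 - √154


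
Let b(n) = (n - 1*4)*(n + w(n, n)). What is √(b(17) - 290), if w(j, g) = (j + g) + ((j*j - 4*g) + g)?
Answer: √3467 ≈ 58.881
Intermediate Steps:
w(j, g) = j + j² - 2*g (w(j, g) = (g + j) + ((j² - 4*g) + g) = (g + j) + (j² - 3*g) = j + j² - 2*g)
b(n) = n²*(-4 + n) (b(n) = (n - 1*4)*(n + (n + n² - 2*n)) = (n - 4)*(n + (n² - n)) = (-4 + n)*n² = n²*(-4 + n))
√(b(17) - 290) = √(17²*(-4 + 17) - 290) = √(289*13 - 290) = √(3757 - 290) = √3467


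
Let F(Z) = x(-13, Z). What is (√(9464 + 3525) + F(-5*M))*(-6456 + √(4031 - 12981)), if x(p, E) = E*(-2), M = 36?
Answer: -(360 + √12989)*(6456 - 5*I*√358) ≈ -3.0599e+6 + 44840.0*I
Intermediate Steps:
x(p, E) = -2*E
F(Z) = -2*Z
(√(9464 + 3525) + F(-5*M))*(-6456 + √(4031 - 12981)) = (√(9464 + 3525) - (-10)*36)*(-6456 + √(4031 - 12981)) = (√12989 - 2*(-180))*(-6456 + √(-8950)) = (√12989 + 360)*(-6456 + 5*I*√358) = (360 + √12989)*(-6456 + 5*I*√358) = (-6456 + 5*I*√358)*(360 + √12989)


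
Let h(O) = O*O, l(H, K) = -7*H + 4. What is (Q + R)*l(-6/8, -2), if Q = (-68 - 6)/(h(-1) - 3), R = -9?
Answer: 259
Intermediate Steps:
l(H, K) = 4 - 7*H
h(O) = O**2
Q = 37 (Q = (-68 - 6)/((-1)**2 - 3) = -74/(1 - 3) = -74/(-2) = -74*(-1/2) = 37)
(Q + R)*l(-6/8, -2) = (37 - 9)*(4 - (-42)/8) = 28*(4 - (-42)/8) = 28*(4 - 7*(-3/4)) = 28*(4 + 21/4) = 28*(37/4) = 259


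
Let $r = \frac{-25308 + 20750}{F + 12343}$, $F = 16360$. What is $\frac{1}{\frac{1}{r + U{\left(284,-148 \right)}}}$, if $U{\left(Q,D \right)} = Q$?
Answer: $\frac{8147094}{28703} \approx 283.84$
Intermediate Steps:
$r = - \frac{4558}{28703}$ ($r = \frac{-25308 + 20750}{16360 + 12343} = - \frac{4558}{28703} \approx -0.1588$)
$\frac{1}{\frac{1}{r + U{\left(284,-148 \right)}}} = \frac{1}{\frac{1}{- \frac{4558}{28703} + 284}} = \frac{1}{\frac{1}{\frac{8147094}{28703}}} = \frac{1}{\frac{28703}{8147094}} = \frac{8147094}{28703}$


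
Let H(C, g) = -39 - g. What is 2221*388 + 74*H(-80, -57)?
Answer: 863080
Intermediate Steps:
2221*388 + 74*H(-80, -57) = 2221*388 + 74*(-39 - 1*(-57)) = 861748 + 74*(-39 + 57) = 861748 + 74*18 = 861748 + 1332 = 863080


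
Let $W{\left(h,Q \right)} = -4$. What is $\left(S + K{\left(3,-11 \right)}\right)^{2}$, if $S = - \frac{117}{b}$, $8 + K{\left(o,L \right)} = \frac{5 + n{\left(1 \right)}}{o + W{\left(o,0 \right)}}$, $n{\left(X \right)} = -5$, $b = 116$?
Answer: $\frac{1092025}{13456} \approx 81.155$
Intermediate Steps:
$K{\left(o,L \right)} = -8$ ($K{\left(o,L \right)} = -8 + \frac{5 - 5}{o - 4} = -8 + \frac{0}{-4 + o} = -8 + 0 = -8$)
$S = - \frac{117}{116} \approx -1.0086$
$\left(S + K{\left(3,-11 \right)}\right)^{2} = \left(- \frac{117}{116} - 8\right)^{2} = \left(- \frac{1045}{116}\right)^{2} = \frac{1092025}{13456}$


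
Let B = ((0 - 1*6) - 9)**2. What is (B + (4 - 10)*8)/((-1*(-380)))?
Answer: 177/380 ≈ 0.46579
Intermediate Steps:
B = 225 (B = ((0 - 6) - 9)**2 = (-6 - 9)**2 = (-15)**2 = 225)
(B + (4 - 10)*8)/((-1*(-380))) = (225 + (4 - 10)*8)/((-1*(-380))) = (225 - 6*8)/380 = (225 - 48)*(1/380) = 177*(1/380) = 177/380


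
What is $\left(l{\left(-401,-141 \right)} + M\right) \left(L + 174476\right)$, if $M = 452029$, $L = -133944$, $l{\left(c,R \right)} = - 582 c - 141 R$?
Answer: $28586895344$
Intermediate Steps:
$\left(l{\left(-401,-141 \right)} + M\right) \left(L + 174476\right) = \left(\left(\left(-582\right) \left(-401\right) - -19881\right) + 452029\right) \left(-133944 + 174476\right) = \left(\left(233382 + 19881\right) + 452029\right) 40532 = \left(253263 + 452029\right) 40532 = 705292 \cdot 40532 = 28586895344$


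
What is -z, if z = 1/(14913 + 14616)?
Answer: -1/29529 ≈ -3.3865e-5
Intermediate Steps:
z = 1/29529 ≈ 3.3865e-5
-z = -1*1/29529 = -1/29529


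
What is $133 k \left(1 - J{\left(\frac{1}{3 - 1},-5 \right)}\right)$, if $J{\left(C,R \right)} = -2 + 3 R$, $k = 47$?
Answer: $112518$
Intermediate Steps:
$133 k \left(1 - J{\left(\frac{1}{3 - 1},-5 \right)}\right) = 133 \cdot 47 \left(1 - \left(-2 + 3 \left(-5\right)\right)\right) = 6251 \left(1 - \left(-2 - 15\right)\right) = 6251 \left(1 - -17\right) = 6251 \left(1 + 17\right) = 6251 \cdot 18 = 112518$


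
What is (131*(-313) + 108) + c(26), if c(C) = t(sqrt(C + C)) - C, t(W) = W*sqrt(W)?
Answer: -40921 + 2*sqrt(2)*13**(3/4) ≈ -40902.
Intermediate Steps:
t(W) = W**(3/2)
c(C) = -C + 2**(3/4)*C**(3/4) (c(C) = (sqrt(C + C))**(3/2) - C = (sqrt(2*C))**(3/2) - C = (sqrt(2)*sqrt(C))**(3/2) - C = 2**(3/4)*C**(3/4) - C = -C + 2**(3/4)*C**(3/4))
(131*(-313) + 108) + c(26) = (131*(-313) + 108) + (-1*26 + 2**(3/4)*26**(3/4)) = (-41003 + 108) + (-26 + 2*sqrt(2)*13**(3/4)) = -40895 + (-26 + 2*sqrt(2)*13**(3/4)) = -40921 + 2*sqrt(2)*13**(3/4)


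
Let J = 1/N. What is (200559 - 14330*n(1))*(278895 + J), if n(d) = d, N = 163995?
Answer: 8517627569121454/163995 ≈ 5.1938e+10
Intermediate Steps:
J = 1/163995 ≈ 6.0977e-6
(200559 - 14330*n(1))*(278895 + J) = (200559 - 14330*1)*(278895 + 1/163995) = (200559 - 14330)*(45737385526/163995) = 186229*(45737385526/163995) = 8517627569121454/163995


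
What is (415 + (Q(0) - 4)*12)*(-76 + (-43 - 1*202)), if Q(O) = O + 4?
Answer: -133215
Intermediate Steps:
Q(O) = 4 + O
(415 + (Q(0) - 4)*12)*(-76 + (-43 - 1*202)) = (415 + ((4 + 0) - 4)*12)*(-76 + (-43 - 1*202)) = (415 + (4 - 4)*12)*(-76 + (-43 - 202)) = (415 + 0*12)*(-76 - 245) = (415 + 0)*(-321) = 415*(-321) = -133215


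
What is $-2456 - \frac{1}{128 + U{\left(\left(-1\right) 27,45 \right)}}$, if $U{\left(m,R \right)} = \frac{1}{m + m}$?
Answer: $- \frac{16973470}{6911} \approx -2456.0$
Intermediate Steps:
$U{\left(m,R \right)} = \frac{1}{2 m}$
$-2456 - \frac{1}{128 + U{\left(\left(-1\right) 27,45 \right)}} = -2456 - \frac{1}{128 + \frac{1}{2 \left(\left(-1\right) 27\right)}} = -2456 - \frac{1}{128 + \frac{1}{2 \left(-27\right)}} = -2456 - \frac{1}{128 + \frac{1}{2} \left(- \frac{1}{27}\right)} = -2456 - \frac{1}{128 - \frac{1}{54}} = -2456 - \frac{1}{\frac{6911}{54}} = -2456 - \frac{54}{6911} = - \frac{16973470}{6911}$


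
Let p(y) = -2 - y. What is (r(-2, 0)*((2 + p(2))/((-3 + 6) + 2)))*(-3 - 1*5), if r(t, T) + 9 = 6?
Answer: -48/5 ≈ -9.6000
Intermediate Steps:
r(t, T) = -3 (r(t, T) = -9 + 6 = -3)
(r(-2, 0)*((2 + p(2))/((-3 + 6) + 2)))*(-3 - 1*5) = (-3*(2 + (-2 - 1*2))/((-3 + 6) + 2))*(-3 - 1*5) = (-3*(2 + (-2 - 2))/(3 + 2))*(-3 - 5) = -3*(2 - 4)/5*(-8) = -(-6)/5*(-8) = -3*(-⅖)*(-8) = (6/5)*(-8) = -48/5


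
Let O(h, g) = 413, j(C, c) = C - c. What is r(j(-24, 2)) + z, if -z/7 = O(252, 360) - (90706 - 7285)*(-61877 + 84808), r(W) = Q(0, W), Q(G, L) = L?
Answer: 13390485740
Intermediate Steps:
r(W) = W
z = 13390485766 (z = -7*(413 - (90706 - 7285)*(-61877 + 84808)) = -7*(413 - 83421*22931) = -7*(413 - 1*1912926951) = -7*(413 - 1912926951) = -7*(-1912926538) = 13390485766)
r(j(-24, 2)) + z = (-24 - 1*2) + 13390485766 = (-24 - 2) + 13390485766 = -26 + 13390485766 = 13390485740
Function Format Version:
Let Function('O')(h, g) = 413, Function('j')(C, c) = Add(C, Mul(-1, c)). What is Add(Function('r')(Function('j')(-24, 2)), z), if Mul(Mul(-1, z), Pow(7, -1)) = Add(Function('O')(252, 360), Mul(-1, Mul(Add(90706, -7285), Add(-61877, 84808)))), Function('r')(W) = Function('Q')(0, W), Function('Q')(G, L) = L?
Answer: 13390485740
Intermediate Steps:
Function('r')(W) = W
z = 13390485766 (z = Mul(-7, Add(413, Mul(-1, Mul(Add(90706, -7285), Add(-61877, 84808))))) = Mul(-7, Add(413, Mul(-1, Mul(83421, 22931)))) = Mul(-7, Add(413, Mul(-1, 1912926951))) = Mul(-7, Add(413, -1912926951)) = Mul(-7, -1912926538) = 13390485766)
Add(Function('r')(Function('j')(-24, 2)), z) = Add(Add(-24, Mul(-1, 2)), 13390485766) = Add(Add(-24, -2), 13390485766) = Add(-26, 13390485766) = 13390485740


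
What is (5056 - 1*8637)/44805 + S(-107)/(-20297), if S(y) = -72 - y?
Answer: -74251732/909407085 ≈ -0.081648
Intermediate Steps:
(5056 - 1*8637)/44805 + S(-107)/(-20297) = (5056 - 1*8637)/44805 + (-72 - 1*(-107))/(-20297) = (5056 - 8637)*(1/44805) + (-72 + 107)*(-1/20297) = -3581*1/44805 + 35*(-1/20297) = -3581/44805 - 35/20297 = -74251732/909407085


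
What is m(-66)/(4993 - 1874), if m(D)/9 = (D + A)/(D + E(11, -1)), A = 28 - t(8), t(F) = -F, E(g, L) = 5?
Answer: 270/190259 ≈ 0.0014191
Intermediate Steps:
A = 36 (A = 28 - (-1)*8 = 28 - 1*(-8) = 28 + 8 = 36)
m(D) = 9*(36 + D)/(5 + D) (m(D) = 9*((D + 36)/(D + 5)) = 9*((36 + D)/(5 + D)) = 9*(36 + D)/(5 + D))
m(-66)/(4993 - 1874) = (9*(36 - 66)/(5 - 66))/(4993 - 1874) = (9*(-30)/(-61))/3119 = (9*(-1/61)*(-30))*(1/3119) = (270/61)*(1/3119) = 270/190259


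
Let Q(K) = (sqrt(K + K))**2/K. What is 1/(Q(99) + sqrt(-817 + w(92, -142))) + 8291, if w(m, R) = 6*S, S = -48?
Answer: 9194721/1109 - I*sqrt(1105)/1109 ≈ 8291.0 - 0.029974*I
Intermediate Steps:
w(m, R) = -288 (w(m, R) = 6*(-48) = -288)
Q(K) = 2 (Q(K) = (sqrt(2*K))**2/K = (sqrt(2)*sqrt(K))**2/K = (2*K)/K = 2)
1/(Q(99) + sqrt(-817 + w(92, -142))) + 8291 = 1/(2 + sqrt(-817 - 288)) + 8291 = 1/(2 + sqrt(-1105)) + 8291 = 1/(2 + I*sqrt(1105)) + 8291 = 8291 + 1/(2 + I*sqrt(1105))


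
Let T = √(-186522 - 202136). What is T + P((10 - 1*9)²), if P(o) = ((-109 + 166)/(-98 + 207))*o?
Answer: 57/109 + I*√388658 ≈ 0.52294 + 623.42*I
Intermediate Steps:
T = I*√388658 (T = √(-388658) = I*√388658 ≈ 623.42*I)
P(o) = 57*o/109 (P(o) = (57/109)*o = (57*(1/109))*o = 57*o/109)
T + P((10 - 1*9)²) = I*√388658 + 57*(10 - 1*9)²/109 = I*√388658 + 57*(10 - 9)²/109 = I*√388658 + (57/109)*1² = I*√388658 + (57/109)*1 = I*√388658 + 57/109 = 57/109 + I*√388658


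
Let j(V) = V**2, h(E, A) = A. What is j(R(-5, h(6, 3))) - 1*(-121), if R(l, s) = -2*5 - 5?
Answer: 346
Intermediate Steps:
R(l, s) = -15 (R(l, s) = -10 - 5 = -15)
j(R(-5, h(6, 3))) - 1*(-121) = (-15)**2 - 1*(-121) = 225 + 121 = 346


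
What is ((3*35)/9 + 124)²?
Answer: 165649/9 ≈ 18405.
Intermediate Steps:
((3*35)/9 + 124)² = (105*(⅑) + 124)² = (35/3 + 124)² = (407/3)² = 165649/9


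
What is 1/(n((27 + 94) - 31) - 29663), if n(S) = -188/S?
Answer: -45/1334929 ≈ -3.3710e-5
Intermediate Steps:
1/(n((27 + 94) - 31) - 29663) = 1/(-188/((27 + 94) - 31) - 29663) = 1/(-188/(121 - 31) - 29663) = 1/(-188/90 - 29663) = 1/(-188*1/90 - 29663) = 1/(-94/45 - 29663) = 1/(-1334929/45) = -45/1334929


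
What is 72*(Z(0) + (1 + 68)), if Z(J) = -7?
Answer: 4464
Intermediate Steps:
72*(Z(0) + (1 + 68)) = 72*(-7 + (1 + 68)) = 72*(-7 + 69) = 72*62 = 4464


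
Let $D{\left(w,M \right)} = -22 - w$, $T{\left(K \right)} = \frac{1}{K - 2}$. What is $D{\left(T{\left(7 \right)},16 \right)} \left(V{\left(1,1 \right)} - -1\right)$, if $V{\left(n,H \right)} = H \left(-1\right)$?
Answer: $0$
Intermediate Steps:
$V{\left(n,H \right)} = - H$
$T{\left(K \right)} = \frac{1}{-2 + K}$
$D{\left(T{\left(7 \right)},16 \right)} \left(V{\left(1,1 \right)} - -1\right) = \left(-22 - \frac{1}{-2 + 7}\right) \left(\left(-1\right) 1 - -1\right) = \left(-22 - \frac{1}{5}\right) \left(-1 + 1\right) = \left(-22 - \frac{1}{5}\right) 0 = \left(- \frac{111}{5}\right) 0 = 0$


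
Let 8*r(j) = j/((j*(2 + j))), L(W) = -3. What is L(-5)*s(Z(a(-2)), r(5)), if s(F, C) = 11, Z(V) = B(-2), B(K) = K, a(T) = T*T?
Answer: -33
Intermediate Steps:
a(T) = T²
Z(V) = -2
r(j) = 1/(8*(2 + j)) (r(j) = (j/((j*(2 + j))))/8 = (j*(1/(j*(2 + j))))/8 = 1/(8*(2 + j)))
L(-5)*s(Z(a(-2)), r(5)) = -3*11 = -33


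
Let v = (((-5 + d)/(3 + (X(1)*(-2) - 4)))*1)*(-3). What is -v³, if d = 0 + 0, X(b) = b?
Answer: 125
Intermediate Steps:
d = 0
v = -5 (v = (((-5 + 0)/(3 + (1*(-2) - 4)))*1)*(-3) = (-5/(3 + (-2 - 4))*1)*(-3) = (-5/(3 - 6)*1)*(-3) = (-5/(-3)*1)*(-3) = (-5*(-⅓)*1)*(-3) = ((5/3)*1)*(-3) = (5/3)*(-3) = -5)
-v³ = -1*(-5)³ = -1*(-125) = 125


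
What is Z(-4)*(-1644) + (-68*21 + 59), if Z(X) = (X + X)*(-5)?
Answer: -67129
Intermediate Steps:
Z(X) = -10*X (Z(X) = (2*X)*(-5) = -10*X)
Z(-4)*(-1644) + (-68*21 + 59) = -10*(-4)*(-1644) + (-68*21 + 59) = 40*(-1644) + (-1428 + 59) = -65760 - 1369 = -67129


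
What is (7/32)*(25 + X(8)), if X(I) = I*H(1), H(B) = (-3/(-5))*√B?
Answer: 1043/160 ≈ 6.5188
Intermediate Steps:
H(B) = 3*√B/5 (H(B) = (-3*(-⅕))*√B = 3*√B/5)
X(I) = 3*I/5 (X(I) = I*(3*√1/5) = I*((⅗)*1) = I*(⅗) = 3*I/5)
(7/32)*(25 + X(8)) = (7/32)*(25 + (⅗)*8) = (7*(1/32))*(25 + 24/5) = (7/32)*(149/5) = 1043/160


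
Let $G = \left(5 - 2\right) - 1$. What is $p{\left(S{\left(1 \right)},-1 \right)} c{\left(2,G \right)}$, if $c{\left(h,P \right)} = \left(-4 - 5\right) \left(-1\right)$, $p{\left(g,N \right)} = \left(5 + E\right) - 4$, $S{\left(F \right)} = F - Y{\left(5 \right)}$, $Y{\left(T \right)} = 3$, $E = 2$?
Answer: $27$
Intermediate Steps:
$G = 2$ ($G = 3 - 1 = 2$)
$S{\left(F \right)} = -3 + F$ ($S{\left(F \right)} = F - 3 = -3 + F$)
$p{\left(g,N \right)} = 3$ ($p{\left(g,N \right)} = \left(5 + 2\right) - 4 = 7 - 4 = 3$)
$c{\left(h,P \right)} = 9$ ($c{\left(h,P \right)} = \left(-9\right) \left(-1\right) = 9$)
$p{\left(S{\left(1 \right)},-1 \right)} c{\left(2,G \right)} = 3 \cdot 9 = 27$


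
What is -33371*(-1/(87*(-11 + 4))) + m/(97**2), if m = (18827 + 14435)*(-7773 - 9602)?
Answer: -352271682989/5730081 ≈ -61478.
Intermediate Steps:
m = -577927250 (m = 33262*(-17375) = -577927250)
-33371*(-1/(87*(-11 + 4))) + m/(97**2) = -33371*(-1/(87*(-11 + 4))) - 577927250/(97**2) = -33371/((-7*(-87))) - 577927250/9409 = -33371/609 - 577927250*1/9409 = -33371*1/609 - 577927250/9409 = -33371/609 - 577927250/9409 = -352271682989/5730081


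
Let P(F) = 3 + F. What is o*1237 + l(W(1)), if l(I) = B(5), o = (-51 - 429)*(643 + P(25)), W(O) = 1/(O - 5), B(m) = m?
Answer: -398412955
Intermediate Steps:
W(O) = 1/(-5 + O)
o = -322080 (o = (-51 - 429)*(643 + (3 + 25)) = -480*(643 + 28) = -480*671 = -322080)
l(I) = 5
o*1237 + l(W(1)) = -322080*1237 + 5 = -398412960 + 5 = -398412955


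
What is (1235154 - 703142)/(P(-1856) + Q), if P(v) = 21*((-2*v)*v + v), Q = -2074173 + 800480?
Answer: -532012/145991581 ≈ -0.0036441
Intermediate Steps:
Q = -1273693
P(v) = -42*v**2 + 21*v (P(v) = 21*(-2*v**2 + v) = 21*(v - 2*v**2) = -42*v**2 + 21*v)
(1235154 - 703142)/(P(-1856) + Q) = (1235154 - 703142)/(21*(-1856)*(1 - 2*(-1856)) - 1273693) = 532012/(21*(-1856)*(1 + 3712) - 1273693) = 532012/(21*(-1856)*3713 - 1273693) = 532012/(-144717888 - 1273693) = 532012/(-145991581) = 532012*(-1/145991581) = -532012/145991581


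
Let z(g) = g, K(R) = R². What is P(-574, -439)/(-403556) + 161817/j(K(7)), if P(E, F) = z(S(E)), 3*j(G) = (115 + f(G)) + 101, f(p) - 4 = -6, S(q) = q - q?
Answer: 485451/214 ≈ 2268.5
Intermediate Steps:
S(q) = 0
f(p) = -2 (f(p) = 4 - 6 = -2)
j(G) = 214/3 (j(G) = ((115 - 2) + 101)/3 = (113 + 101)/3 = (⅓)*214 = 214/3)
P(E, F) = 0
P(-574, -439)/(-403556) + 161817/j(K(7)) = 0/(-403556) + 161817/(214/3) = 0*(-1/403556) + 161817*(3/214) = 0 + 485451/214 = 485451/214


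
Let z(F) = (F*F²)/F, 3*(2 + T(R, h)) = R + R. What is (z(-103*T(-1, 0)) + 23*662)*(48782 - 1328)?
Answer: 12907646180/3 ≈ 4.3025e+9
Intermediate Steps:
T(R, h) = -2 + 2*R/3 (T(R, h) = -2 + (R + R)/3 = -2 + (2*R)/3 = -2 + 2*R/3)
z(F) = F² (z(F) = F³/F = F²)
(z(-103*T(-1, 0)) + 23*662)*(48782 - 1328) = ((-103*(-2 + (⅔)*(-1)))² + 23*662)*(48782 - 1328) = ((-103*(-2 - ⅔))² + 15226)*47454 = ((-103*(-8/3))² + 15226)*47454 = ((824/3)² + 15226)*47454 = (678976/9 + 15226)*47454 = (816010/9)*47454 = 12907646180/3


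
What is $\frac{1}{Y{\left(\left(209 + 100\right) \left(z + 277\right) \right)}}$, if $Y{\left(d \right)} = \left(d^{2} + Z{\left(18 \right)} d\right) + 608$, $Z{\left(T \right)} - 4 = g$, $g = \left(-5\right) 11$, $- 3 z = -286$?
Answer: $\frac{1}{13230865608} \approx 7.5581 \cdot 10^{-11}$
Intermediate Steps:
$z = \frac{286}{3}$ ($z = \left(- \frac{1}{3}\right) \left(-286\right) = \frac{286}{3} \approx 95.333$)
$g = -55$
$Z{\left(T \right)} = -51$ ($Z{\left(T \right)} = 4 - 55 = -51$)
$Y{\left(d \right)} = 608 + d^{2} - 51 d$ ($Y{\left(d \right)} = \left(d^{2} - 51 d\right) + 608 = 608 + d^{2} - 51 d$)
$\frac{1}{Y{\left(\left(209 + 100\right) \left(z + 277\right) \right)}} = \frac{1}{608 + \left(\left(209 + 100\right) \left(\frac{286}{3} + 277\right)\right)^{2} - 51 \left(209 + 100\right) \left(\frac{286}{3} + 277\right)} = \frac{1}{608 + \left(309 \cdot \frac{1117}{3}\right)^{2} - 51 \cdot 309 \cdot \frac{1117}{3}} = \frac{1}{608 + 115051^{2} - 5867601} = \frac{1}{608 + 13236732601 - 5867601} = \frac{1}{13230865608}$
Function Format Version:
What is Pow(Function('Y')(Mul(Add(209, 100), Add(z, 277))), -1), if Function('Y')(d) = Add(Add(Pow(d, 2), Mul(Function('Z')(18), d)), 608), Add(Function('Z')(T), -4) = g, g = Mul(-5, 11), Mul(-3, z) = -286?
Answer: Rational(1, 13230865608) ≈ 7.5581e-11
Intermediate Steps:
z = Rational(286, 3) (z = Mul(Rational(-1, 3), -286) = Rational(286, 3) ≈ 95.333)
g = -55
Function('Z')(T) = -51 (Function('Z')(T) = Add(4, -55) = -51)
Function('Y')(d) = Add(608, Pow(d, 2), Mul(-51, d)) (Function('Y')(d) = Add(Add(Pow(d, 2), Mul(-51, d)), 608) = Add(608, Pow(d, 2), Mul(-51, d)))
Pow(Function('Y')(Mul(Add(209, 100), Add(z, 277))), -1) = Pow(Add(608, Pow(Mul(Add(209, 100), Add(Rational(286, 3), 277)), 2), Mul(-51, Mul(Add(209, 100), Add(Rational(286, 3), 277)))), -1) = Pow(Add(608, Pow(Mul(309, Rational(1117, 3)), 2), Mul(-51, Mul(309, Rational(1117, 3)))), -1) = Pow(Add(608, Pow(115051, 2), Mul(-51, 115051)), -1) = Pow(Add(608, 13236732601, -5867601), -1) = Pow(13230865608, -1) = Rational(1, 13230865608)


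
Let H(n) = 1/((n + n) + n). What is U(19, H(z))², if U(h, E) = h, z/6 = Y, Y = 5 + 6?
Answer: 361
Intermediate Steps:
Y = 11
z = 66 (z = 6*11 = 66)
H(n) = 1/(3*n) (H(n) = 1/(2*n + n) = 1/(3*n))
U(19, H(z))² = 19² = 361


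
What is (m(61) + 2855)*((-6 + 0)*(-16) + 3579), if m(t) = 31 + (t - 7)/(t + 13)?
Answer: 392523075/37 ≈ 1.0609e+7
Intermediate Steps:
m(t) = 31 + (-7 + t)/(13 + t)
(m(61) + 2855)*((-6 + 0)*(-16) + 3579) = (4*(99 + 8*61)/(13 + 61) + 2855)*((-6 + 0)*(-16) + 3579) = (4*(99 + 488)/74 + 2855)*(-6*(-16) + 3579) = (4*(1/74)*587 + 2855)*(96 + 3579) = (1174/37 + 2855)*3675 = (106809/37)*3675 = 392523075/37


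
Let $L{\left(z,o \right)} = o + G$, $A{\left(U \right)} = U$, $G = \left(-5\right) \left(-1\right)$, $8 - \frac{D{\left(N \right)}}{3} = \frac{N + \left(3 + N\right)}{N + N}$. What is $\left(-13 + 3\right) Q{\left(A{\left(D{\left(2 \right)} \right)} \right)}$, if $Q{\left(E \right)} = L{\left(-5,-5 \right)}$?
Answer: $0$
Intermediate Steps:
$D{\left(N \right)} = 24 - \frac{3 \left(3 + 2 N\right)}{2 N}$ ($D{\left(N \right)} = 24 - 3 \frac{N + \left(3 + N\right)}{N + N} = 24 - 3 \frac{3 + 2 N}{2 N} = 24 - \frac{3 \left(3 + 2 N\right)}{2 N}$)
$G = 5$
$L{\left(z,o \right)} = 5 + o$ ($L{\left(z,o \right)} = o + 5 = 5 + o$)
$Q{\left(E \right)} = 0$ ($Q{\left(E \right)} = 5 - 5 = 0$)
$\left(-13 + 3\right) Q{\left(A{\left(D{\left(2 \right)} \right)} \right)} = \left(-13 + 3\right) 0 = \left(-10\right) 0 = 0$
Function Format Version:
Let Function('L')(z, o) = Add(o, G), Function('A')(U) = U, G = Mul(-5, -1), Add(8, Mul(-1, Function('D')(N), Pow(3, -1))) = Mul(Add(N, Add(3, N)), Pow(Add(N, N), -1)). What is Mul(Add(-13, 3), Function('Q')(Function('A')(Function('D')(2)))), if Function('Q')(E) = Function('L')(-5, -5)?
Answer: 0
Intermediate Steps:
Function('D')(N) = Add(24, Mul(Rational(-3, 2), Pow(N, -1), Add(3, Mul(2, N)))) (Function('D')(N) = Add(24, Mul(-3, Mul(Add(N, Add(3, N)), Pow(Add(N, N), -1)))) = Add(24, Mul(-3, Mul(Add(3, Mul(2, N)), Pow(Mul(2, N), -1)))) = Add(24, Mul(-3, Mul(Add(3, Mul(2, N)), Mul(Rational(1, 2), Pow(N, -1))))) = Add(24, Mul(-3, Mul(Rational(1, 2), Pow(N, -1), Add(3, Mul(2, N))))) = Add(24, Mul(Rational(-3, 2), Pow(N, -1), Add(3, Mul(2, N)))))
G = 5
Function('L')(z, o) = Add(5, o) (Function('L')(z, o) = Add(o, 5) = Add(5, o))
Function('Q')(E) = 0 (Function('Q')(E) = Add(5, -5) = 0)
Mul(Add(-13, 3), Function('Q')(Function('A')(Function('D')(2)))) = Mul(Add(-13, 3), 0) = Mul(-10, 0) = 0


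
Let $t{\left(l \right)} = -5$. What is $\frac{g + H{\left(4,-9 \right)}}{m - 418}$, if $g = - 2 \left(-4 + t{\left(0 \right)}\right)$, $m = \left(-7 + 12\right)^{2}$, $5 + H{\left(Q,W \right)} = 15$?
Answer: $- \frac{28}{393} \approx -0.071247$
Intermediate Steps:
$H{\left(Q,W \right)} = 10$ ($H{\left(Q,W \right)} = -5 + 15 = 10$)
$m = 25$ ($m = 5^{2} = 25$)
$g = 18$ ($g = - 2 \left(-4 - 5\right) = \left(-2\right) \left(-9\right) = 18$)
$\frac{g + H{\left(4,-9 \right)}}{m - 418} = \frac{18 + 10}{25 - 418} = \frac{28}{-393} = 28 \left(- \frac{1}{393}\right) = - \frac{28}{393}$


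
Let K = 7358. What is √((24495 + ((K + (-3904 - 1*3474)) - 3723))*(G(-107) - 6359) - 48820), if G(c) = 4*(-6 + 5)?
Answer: 2*I*√33023449 ≈ 11493.0*I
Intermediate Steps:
G(c) = -4 (G(c) = 4*(-1) = -4)
√((24495 + ((K + (-3904 - 1*3474)) - 3723))*(G(-107) - 6359) - 48820) = √((24495 + ((7358 + (-3904 - 1*3474)) - 3723))*(-4 - 6359) - 48820) = √((24495 + ((7358 + (-3904 - 3474)) - 3723))*(-6363) - 48820) = √((24495 + ((7358 - 7378) - 3723))*(-6363) - 48820) = √((24495 + (-20 - 3723))*(-6363) - 48820) = √((24495 - 3743)*(-6363) - 48820) = √(20752*(-6363) - 48820) = √(-132044976 - 48820) = √(-132093796) = 2*I*√33023449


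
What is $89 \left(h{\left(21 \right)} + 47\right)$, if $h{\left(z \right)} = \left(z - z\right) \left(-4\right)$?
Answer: $4183$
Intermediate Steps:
$h{\left(z \right)} = 0$ ($h{\left(z \right)} = 0 \left(-4\right) = 0$)
$89 \left(h{\left(21 \right)} + 47\right) = 89 \left(0 + 47\right) = 89 \cdot 47 = 4183$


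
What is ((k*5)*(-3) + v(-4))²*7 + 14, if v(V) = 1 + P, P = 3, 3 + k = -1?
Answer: 28686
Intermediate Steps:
k = -4 (k = -3 - 1 = -4)
v(V) = 4 (v(V) = 1 + 3 = 4)
((k*5)*(-3) + v(-4))²*7 + 14 = (-4*5*(-3) + 4)²*7 + 14 = (-20*(-3) + 4)²*7 + 14 = (60 + 4)²*7 + 14 = 64²*7 + 14 = 4096*7 + 14 = 28672 + 14 = 28686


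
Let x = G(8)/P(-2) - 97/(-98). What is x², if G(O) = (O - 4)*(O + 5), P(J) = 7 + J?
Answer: 31147561/240100 ≈ 129.73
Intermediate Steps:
G(O) = (-4 + O)*(5 + O)
x = 5581/490 (x = (-20 + 8 + 8²)/(7 - 2) - 97/(-98) = (-20 + 8 + 64)/5 - 97*(-1/98) = 52*(⅕) + 97/98 = 52/5 + 97/98 = 5581/490 ≈ 11.390)
x² = (5581/490)² = 31147561/240100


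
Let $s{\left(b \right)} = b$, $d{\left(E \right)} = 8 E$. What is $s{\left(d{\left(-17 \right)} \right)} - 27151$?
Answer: $-27287$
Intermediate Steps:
$s{\left(d{\left(-17 \right)} \right)} - 27151 = 8 \left(-17\right) - 27151 = -136 - 27151 = -27287$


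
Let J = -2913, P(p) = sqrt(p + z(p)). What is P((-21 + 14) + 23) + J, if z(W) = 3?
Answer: -2913 + sqrt(19) ≈ -2908.6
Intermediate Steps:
P(p) = sqrt(3 + p) (P(p) = sqrt(p + 3) = sqrt(3 + p))
P((-21 + 14) + 23) + J = sqrt(3 + ((-21 + 14) + 23)) - 2913 = sqrt(3 + (-7 + 23)) - 2913 = sqrt(3 + 16) - 2913 = sqrt(19) - 2913 = -2913 + sqrt(19)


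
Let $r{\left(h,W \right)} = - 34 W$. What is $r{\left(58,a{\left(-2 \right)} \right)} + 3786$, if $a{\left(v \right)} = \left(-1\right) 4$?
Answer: $3922$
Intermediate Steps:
$a{\left(v \right)} = -4$
$r{\left(58,a{\left(-2 \right)} \right)} + 3786 = \left(-34\right) \left(-4\right) + 3786 = 136 + 3786 = 3922$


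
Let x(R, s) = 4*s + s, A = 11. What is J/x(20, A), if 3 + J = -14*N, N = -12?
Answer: 3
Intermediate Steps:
x(R, s) = 5*s
J = 165 (J = -3 - 14*(-12) = -3 + 168 = 165)
J/x(20, A) = 165/((5*11)) = 165/55 = 165*(1/55) = 3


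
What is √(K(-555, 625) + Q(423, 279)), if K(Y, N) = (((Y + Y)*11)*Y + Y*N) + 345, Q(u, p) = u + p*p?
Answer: 2*√1627071 ≈ 2551.1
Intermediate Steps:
Q(u, p) = u + p²
K(Y, N) = 345 + 22*Y² + N*Y (K(Y, N) = (((2*Y)*11)*Y + N*Y) + 345 = ((22*Y)*Y + N*Y) + 345 = (22*Y² + N*Y) + 345 = 345 + 22*Y² + N*Y)
√(K(-555, 625) + Q(423, 279)) = √((345 + 22*(-555)² + 625*(-555)) + (423 + 279²)) = √((345 + 22*308025 - 346875) + (423 + 77841)) = √((345 + 6776550 - 346875) + 78264) = √(6430020 + 78264) = √6508284 = 2*√1627071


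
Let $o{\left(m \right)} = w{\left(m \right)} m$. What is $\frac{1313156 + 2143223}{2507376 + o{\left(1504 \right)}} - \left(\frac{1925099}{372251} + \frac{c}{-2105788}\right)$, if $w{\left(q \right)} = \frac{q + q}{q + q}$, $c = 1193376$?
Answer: $- \frac{144243149598993387}{44696933894691760} \approx -3.2271$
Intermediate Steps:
$w{\left(q \right)} = 1$ ($w{\left(q \right)} = \frac{2 q}{2 q} = 2 q \frac{1}{2 q} = 1$)
$o{\left(m \right)} = m$ ($o{\left(m \right)} = 1 m = m$)
$\frac{1313156 + 2143223}{2507376 + o{\left(1504 \right)}} - \left(\frac{1925099}{372251} + \frac{c}{-2105788}\right) = \frac{1313156 + 2143223}{2507376 + 1504} - \left(\frac{1925099}{372251} + \frac{1193376}{-2105788}\right) = \frac{3456379}{2508880} - \left(1925099 \cdot \frac{1}{372251} + 1193376 \left(- \frac{1}{2105788}\right)\right) = 3456379 \cdot \frac{1}{2508880} - \left(\frac{175009}{33841} - \frac{298344}{526447}\right) = \frac{3456379}{2508880} - \frac{82036703719}{17815492927} = - \frac{144243149598993387}{44696933894691760}$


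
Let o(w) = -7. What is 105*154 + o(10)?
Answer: 16163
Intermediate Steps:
105*154 + o(10) = 105*154 - 7 = 16170 - 7 = 16163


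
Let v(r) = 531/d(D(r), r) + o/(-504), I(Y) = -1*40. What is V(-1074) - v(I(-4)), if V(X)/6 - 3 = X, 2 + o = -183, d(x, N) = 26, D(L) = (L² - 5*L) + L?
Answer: -42239369/6552 ≈ -6446.8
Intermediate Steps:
D(L) = L² - 4*L
I(Y) = -40
o = -185 (o = -2 - 183 = -185)
V(X) = 18 + 6*X
v(r) = 136217/6552 (v(r) = 531/26 - 185/(-504) = 531*(1/26) - 185*(-1/504) = 531/26 + 185/504 = 136217/6552)
V(-1074) - v(I(-4)) = (18 + 6*(-1074)) - 1*136217/6552 = (18 - 6444) - 136217/6552 = -6426 - 136217/6552 = -42239369/6552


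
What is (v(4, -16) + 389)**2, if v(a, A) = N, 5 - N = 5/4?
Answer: 2468041/16 ≈ 1.5425e+5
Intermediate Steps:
N = 15/4 (N = 5 - 5/4 = 15/4 ≈ 3.7500)
v(a, A) = 15/4
(v(4, -16) + 389)**2 = (15/4 + 389)**2 = (1571/4)**2 = 2468041/16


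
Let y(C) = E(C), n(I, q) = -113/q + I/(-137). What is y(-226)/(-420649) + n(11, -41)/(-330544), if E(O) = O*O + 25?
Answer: -47441896816459/390502274082776 ≈ -0.12149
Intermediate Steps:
n(I, q) = -113/q - I/137 (n(I, q) = -113/q + I*(-1/137) = -113/q - I/137)
E(O) = 25 + O² (E(O) = O² + 25 = 25 + O²)
y(C) = 25 + C²
y(-226)/(-420649) + n(11, -41)/(-330544) = (25 + (-226)²)/(-420649) + (-113/(-41) - 1/137*11)/(-330544) = (25 + 51076)*(-1/420649) + (-113*(-1/41) - 11/137)*(-1/330544) = 51101*(-1/420649) + (113/41 - 11/137)*(-1/330544) = -51101/420649 + (15030/5617)*(-1/330544) = -51101/420649 - 7515/928332824 = -47441896816459/390502274082776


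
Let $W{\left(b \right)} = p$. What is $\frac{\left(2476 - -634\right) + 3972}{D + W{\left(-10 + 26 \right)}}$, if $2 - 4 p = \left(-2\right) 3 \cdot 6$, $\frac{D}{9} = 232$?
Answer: $\frac{14164}{4195} \approx 3.3764$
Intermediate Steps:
$D = 2088$ ($D = 9 \cdot 232 = 2088$)
$p = \frac{19}{2}$ ($p = \frac{1}{2} - \frac{\left(-2\right) 3 \cdot 6}{4} = \frac{1}{2} - \frac{\left(-6\right) 6}{4} = \frac{1}{2} - -9 = \frac{1}{2} + 9 = \frac{19}{2} \approx 9.5$)
$W{\left(b \right)} = \frac{19}{2}$
$\frac{\left(2476 - -634\right) + 3972}{D + W{\left(-10 + 26 \right)}} = \frac{\left(2476 - -634\right) + 3972}{2088 + \frac{19}{2}} = \frac{\left(2476 + 634\right) + 3972}{\frac{4195}{2}} = \left(3110 + 3972\right) \frac{2}{4195} = 7082 \cdot \frac{2}{4195} = \frac{14164}{4195}$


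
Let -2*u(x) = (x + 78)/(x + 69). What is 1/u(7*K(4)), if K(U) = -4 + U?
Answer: -23/13 ≈ -1.7692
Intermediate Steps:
u(x) = -(78 + x)/(2*(69 + x)) (u(x) = -(x + 78)/(2*(x + 69)) = -(78 + x)/(2*(69 + x)))
1/u(7*K(4)) = 1/((-78 - 7*(-4 + 4))/(2*(69 + 7*(-4 + 4)))) = 1/((-78 - 7*0)/(2*(69 + 7*0))) = 1/((-78 - 1*0)/(2*(69 + 0))) = 1/((1/2)*(-78 + 0)/69) = 1/((1/2)*(1/69)*(-78)) = 1/(-13/23) = -23/13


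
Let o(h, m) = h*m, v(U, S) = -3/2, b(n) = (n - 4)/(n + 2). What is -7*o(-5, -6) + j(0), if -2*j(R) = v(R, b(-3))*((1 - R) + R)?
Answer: -837/4 ≈ -209.25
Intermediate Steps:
b(n) = (-4 + n)/(2 + n)
v(U, S) = -3/2 (v(U, S) = -3*½ = -3/2)
j(R) = ¾ (j(R) = -(-3)*((1 - R) + R)/4 = -(-3)/4 = -½*(-3/2) = ¾)
-7*o(-5, -6) + j(0) = -(-35)*(-6) + ¾ = -7*30 + ¾ = -210 + ¾ = -837/4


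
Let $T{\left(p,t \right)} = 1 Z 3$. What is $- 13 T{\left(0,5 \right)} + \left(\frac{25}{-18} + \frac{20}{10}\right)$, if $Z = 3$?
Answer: $- \frac{2095}{18} \approx -116.39$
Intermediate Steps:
$T{\left(p,t \right)} = 9$ ($T{\left(p,t \right)} = 1 \cdot 3 \cdot 3 = 3 \cdot 3 = 9$)
$- 13 T{\left(0,5 \right)} + \left(\frac{25}{-18} + \frac{20}{10}\right) = \left(-13\right) 9 + \left(\frac{25}{-18} + \frac{20}{10}\right) = -117 + \left(25 \left(- \frac{1}{18}\right) + 20 \cdot \frac{1}{10}\right) = -117 + \left(- \frac{25}{18} + 2\right) = -117 + \frac{11}{18} = - \frac{2095}{18}$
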